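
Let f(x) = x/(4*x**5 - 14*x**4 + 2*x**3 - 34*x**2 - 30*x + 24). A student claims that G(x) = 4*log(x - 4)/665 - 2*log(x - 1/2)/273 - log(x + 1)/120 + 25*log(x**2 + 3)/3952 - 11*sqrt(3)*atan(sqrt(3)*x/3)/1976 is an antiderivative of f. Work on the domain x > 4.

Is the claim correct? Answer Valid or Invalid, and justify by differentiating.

Invalid: d/dx[G] - f = 2/(665*x - 2660), which is not 0.

d/dx[G] = (8*x**4 + 4*x**3 + 20*x**2 + 677*x - 12)/(2660*x**5 - 9310*x**4 + 1330*x**3 - 22610*x**2 - 19950*x + 15960)
d/dx[G] - f(x) = 2/(665*x - 2660) != 0.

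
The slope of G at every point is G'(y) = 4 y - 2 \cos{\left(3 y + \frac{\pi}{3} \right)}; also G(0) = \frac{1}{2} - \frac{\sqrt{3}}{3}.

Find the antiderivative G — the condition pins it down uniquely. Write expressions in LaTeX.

Integrate term by term and add the pieces.
A general antiderivative is 2 y^{2} - \frac{2 \sin{\left(3 y + \frac{\pi}{3} \right)}}{3} + C.
The condition gives C = \frac{1}{2} - \frac{\sqrt{3}}{3} - (- \frac{\sqrt{3}}{3}) = \frac{1}{2}.
So G(y) = \frac{12 y^{2} - 4 \sin{\left(3 y + \frac{\pi}{3} \right)} + 3}{6}.
Check: d/dy[\frac{12 y^{2} - 4 \sin{\left(3 y + \frac{\pi}{3} \right)} + 3}{6}] = 4 y - 2 \cos{\left(3 y + \frac{\pi}{3} \right)} = G'(y).

G(y) = \frac{12 y^{2} - 4 \sin{\left(3 y + \frac{\pi}{3} \right)} + 3}{6}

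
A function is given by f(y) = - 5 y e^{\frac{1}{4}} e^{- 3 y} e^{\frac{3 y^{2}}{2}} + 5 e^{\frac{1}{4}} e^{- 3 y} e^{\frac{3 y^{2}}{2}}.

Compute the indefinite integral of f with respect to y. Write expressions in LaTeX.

f matches the chain-rule pattern g'(h)*h' with inner function h(y) = \frac{3 y^{2}}{2} - 3 y + \frac{1}{4}; substituting u = h(y) collapses the integral.
Check: d/dy[- \frac{5 e^{\frac{3 y^{2}}{2} - 3 y + \frac{1}{4}}}{3}] = - 5 y e^{\frac{1}{4}} e^{- 3 y} e^{\frac{3 y^{2}}{2}} + 5 e^{\frac{1}{4}} e^{- 3 y} e^{\frac{3 y^{2}}{2}} = f(y).

F(y) = - \frac{5 e^{\frac{3 y^{2}}{2} - 3 y + \frac{1}{4}}}{3} + C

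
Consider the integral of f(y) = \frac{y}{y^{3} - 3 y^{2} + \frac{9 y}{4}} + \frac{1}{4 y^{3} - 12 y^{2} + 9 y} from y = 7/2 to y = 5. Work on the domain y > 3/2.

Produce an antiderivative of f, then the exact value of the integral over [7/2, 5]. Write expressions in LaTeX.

Antiderivative: F(y) = \frac{\log{\left(y \right)}}{9} - \frac{\log{\left(y - \frac{3}{2} \right)}}{9} - \frac{7}{6 y - 9}; value = - \frac{2 \log{\left(\frac{7}{2} \right)}}{9} + \frac{\log{\left(2 \right)}}{9} + \frac{\log{\left(5 \right)}}{9} + \frac{1}{4}

Factor the denominator (y \left(2 y - 3\right)^{2}) and decompose: f = - \frac{2}{9 \left(2 y - 3\right)} + \frac{14}{3 \left(2 y - 3\right)^{2}} + \frac{1}{9 y}; each piece integrates to a log, atan, or power term.
F(y) = \frac{\log{\left(y \right)}}{9} - \frac{\log{\left(y - \frac{3}{2} \right)}}{9} - \frac{7}{6 y - 9} is an antiderivative of f.
Check: d/dy[\frac{\log{\left(y \right)}}{9} - \frac{\log{\left(y - \frac{3}{2} \right)}}{9} - \frac{7}{6 y - 9}] = \frac{4 y + 1}{4 y^{3} - 12 y^{2} + 9 y}, which equals f(y).
F(5) = - \frac{1}{3} - \frac{\log{\left(\frac{7}{2} \right)}}{9} + \frac{\log{\left(5 \right)}}{9}; F(7/2) = - \frac{7}{12} - \frac{\log{\left(2 \right)}}{9} + \frac{\log{\left(\frac{7}{2} \right)}}{9}.
Integral = F(5) - F(7/2) = - \frac{2 \log{\left(\frac{7}{2} \right)}}{9} + \frac{\log{\left(2 \right)}}{9} + \frac{\log{\left(5 \right)}}{9} + \frac{1}{4}.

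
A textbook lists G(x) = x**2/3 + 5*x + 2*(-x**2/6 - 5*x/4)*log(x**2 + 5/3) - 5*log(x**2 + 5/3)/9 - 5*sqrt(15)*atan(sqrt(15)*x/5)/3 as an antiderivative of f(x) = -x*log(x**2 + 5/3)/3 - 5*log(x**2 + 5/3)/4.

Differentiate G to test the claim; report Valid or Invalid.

d/dx[G] = -2*x*log(x**2 + 5/3)/3 - 5*log(x**2 + 5/3)/2
d/dx[G] - f(x) = -x*log(x**2 + 5/3)/3 - 5*log(x**2 + 5/3)/4 != 0.

Invalid: d/dx[G] - f = -x*log(x**2 + 5/3)/3 - 5*log(x**2 + 5/3)/4, which is not 0.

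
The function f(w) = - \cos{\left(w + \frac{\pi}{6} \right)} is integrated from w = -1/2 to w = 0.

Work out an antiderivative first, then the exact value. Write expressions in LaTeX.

Differentiate the proposed F(w) back; it has to land on f(w) exactly.
F(w) = - \sin{\left(w + \frac{\pi}{6} \right)} is an antiderivative of f.
Check: d/dw[- \sin{\left(w + \frac{\pi}{6} \right)}] = - \cos{\left(w + \frac{\pi}{6} \right)} = f(w).
F(0) = - \frac{1}{2}; F(-1/2) = - \cos{\left(\frac{1}{2} + \frac{\pi}{3} \right)}.
Integral = F(0) - F(-1/2) = - \frac{1}{2} + \cos{\left(\frac{1}{2} + \frac{\pi}{3} \right)}.

Antiderivative: F(w) = - \sin{\left(w + \frac{\pi}{6} \right)}; value = - \frac{1}{2} + \cos{\left(\frac{1}{2} + \frac{\pi}{3} \right)}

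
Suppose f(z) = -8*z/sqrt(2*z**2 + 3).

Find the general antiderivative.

F(z) = -4*sqrt(2*z**2 + 3) + C

f matches the chain-rule pattern g'(h)*h' with inner function h(z) = 2*z**2 + 3; substituting u = h(z) collapses the integral.
Check: d/dz[-4*sqrt(2*z**2 + 3)] = -8*z/sqrt(2*z**2 + 3) = f(z).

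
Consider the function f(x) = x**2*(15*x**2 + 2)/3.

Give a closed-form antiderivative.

Whatever form F(x) takes, F'(x) = f(x) is non-negotiable.
Check: d/dx[x**5 + 2*x**3/9] = 5*x**4 + 2*x**2/3, which equals f(x).

An antiderivative is F(x) = x**5 + 2*x**3/9.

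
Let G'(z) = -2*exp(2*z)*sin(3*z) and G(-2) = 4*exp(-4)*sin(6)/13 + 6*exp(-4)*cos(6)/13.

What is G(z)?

G(z) = 2*(-2*sin(3*z) + 3*cos(3*z))*exp(2*z)/13

The proposed G(z) is checked by its d/dz: the result must match the given G'(z).
A general antiderivative is -4*exp(2*z)*sin(3*z)/13 + 6*exp(2*z)*cos(3*z)/13 + C.
The condition gives C = 4*exp(-4)*sin(6)/13 + 6*exp(-4)*cos(6)/13 - (4*exp(-4)*sin(6)/13 + 6*exp(-4)*cos(6)/13) = 0.
So G(z) = 2*(-2*sin(3*z) + 3*cos(3*z))*exp(2*z)/13.
Check: d/dz[2*(-2*sin(3*z) + 3*cos(3*z))*exp(2*z)/13] = -2*exp(2*z)*sin(3*z) = G'(z).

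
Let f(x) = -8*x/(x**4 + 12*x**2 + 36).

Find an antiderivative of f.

An antiderivative is F(x) = 4/(x**2 + 6).

The substitution u = x**2 + 6 works: f is exactly (dF/du)*(du/dx) for that inner function.
Check: d/dx[4/(x**2 + 6)] = -8*x/(x**4 + 12*x**2 + 36) = f(x).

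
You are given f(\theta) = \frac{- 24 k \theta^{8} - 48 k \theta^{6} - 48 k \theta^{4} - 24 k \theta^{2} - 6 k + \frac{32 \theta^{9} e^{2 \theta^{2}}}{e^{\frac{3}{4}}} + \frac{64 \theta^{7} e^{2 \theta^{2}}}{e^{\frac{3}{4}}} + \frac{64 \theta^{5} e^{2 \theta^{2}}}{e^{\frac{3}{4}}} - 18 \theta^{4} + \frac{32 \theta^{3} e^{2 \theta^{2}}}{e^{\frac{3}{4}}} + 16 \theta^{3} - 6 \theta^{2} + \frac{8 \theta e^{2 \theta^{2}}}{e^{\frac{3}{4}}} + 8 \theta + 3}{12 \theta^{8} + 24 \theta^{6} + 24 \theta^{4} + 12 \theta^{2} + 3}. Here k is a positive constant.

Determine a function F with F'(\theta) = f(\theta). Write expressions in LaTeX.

An antiderivative is F(\theta) = \frac{- 6 k \theta \left(2 \theta^{4} + 2 \theta^{2} + 1\right) + 3 \theta + 2 \left(2 \theta^{4} + 2 \theta^{2} + 1\right) e^{2 \theta^{2} - \frac{3}{4}} - 2}{3 \left(2 \theta^{4} + 2 \theta^{2} + 1\right)}.

For F(\theta) to be correct the identity F'(\theta) - f(\theta) = 0 must hold.
Check: d/d\theta[\frac{- 6 k \theta \left(2 \theta^{4} + 2 \theta^{2} + 1\right) + 3 \theta + 2 \left(2 \theta^{4} + 2 \theta^{2} + 1\right) e^{2 \theta^{2} - \frac{3}{4}} - 2}{3 \left(2 \theta^{4} + 2 \theta^{2} + 1\right)}] = \frac{- 24 k \theta^{8} - 48 k \theta^{6} - 48 k \theta^{4} - 24 k \theta^{2} - 6 k + \frac{32 \theta^{9} e^{2 \theta^{2}}}{e^{\frac{3}{4}}} + \frac{64 \theta^{7} e^{2 \theta^{2}}}{e^{\frac{3}{4}}} + \frac{64 \theta^{5} e^{2 \theta^{2}}}{e^{\frac{3}{4}}} - 18 \theta^{4} + \frac{32 \theta^{3} e^{2 \theta^{2}}}{e^{\frac{3}{4}}} + 16 \theta^{3} - 6 \theta^{2} + \frac{8 \theta e^{2 \theta^{2}}}{e^{\frac{3}{4}}} + 8 \theta + 3}{12 \theta^{8} + 24 \theta^{6} + 24 \theta^{4} + 12 \theta^{2} + 3} = f(\theta).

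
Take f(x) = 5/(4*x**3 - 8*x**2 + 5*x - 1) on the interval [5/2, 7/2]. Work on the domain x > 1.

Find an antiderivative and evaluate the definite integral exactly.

Antiderivative: F(x) = 5*log(x - 1) - 5*log(x - 1/2) + 5/(2*x - 1); value = -5*log(3) - 5*log(3/2) - 5/12 + 5*log(2) + 5*log(5/2)

The denominator factors as (x - 1)*(2*x - 1)**2; partial fractions split f into directly integrable pieces: -10/(2*x - 1) - 10/(2*x - 1)**2 + 5/(x - 1).
F(x) = 5*log(x - 1) - 5*log(x - 1/2) + 5/(2*x - 1) is an antiderivative of f.
Check: d/dx[5*log(x - 1) - 5*log(x - 1/2) + 5/(2*x - 1)] = 5/(4*x**3 - 8*x**2 + 5*x - 1) = f(x).
F(7/2) = -5*log(3) + 5/6 + 5*log(5/2); F(5/2) = -5*log(2) + 5/4 + 5*log(3/2).
Integral = F(7/2) - F(5/2) = -5*log(3) - 5*log(3/2) - 5/12 + 5*log(2) + 5*log(5/2).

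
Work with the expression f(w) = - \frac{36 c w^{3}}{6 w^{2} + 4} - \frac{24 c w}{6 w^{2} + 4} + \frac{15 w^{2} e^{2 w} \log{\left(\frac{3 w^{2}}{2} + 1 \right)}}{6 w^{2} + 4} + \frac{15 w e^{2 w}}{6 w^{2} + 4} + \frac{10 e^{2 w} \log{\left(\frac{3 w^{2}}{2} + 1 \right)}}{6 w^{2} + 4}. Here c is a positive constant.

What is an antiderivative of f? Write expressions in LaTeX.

An antiderivative is F(w) = - 3 c w^{2} + \frac{5 e^{2 w} \log{\left(\frac{3 w^{2}}{2} + 1 \right)}}{4}.

The integrand splits into summands that can be handled one at a time.
Check: d/dw[- 3 c w^{2} + \frac{5 e^{2 w} \log{\left(\frac{3 w^{2}}{2} + 1 \right)}}{4}] = \frac{- 36 c w^{3} - 24 c w + 15 w^{2} e^{2 w} \log{\left(\frac{3 w^{2}}{2} + 1 \right)} + 15 w e^{2 w} + 10 e^{2 w} \log{\left(\frac{3 w^{2}}{2} + 1 \right)}}{6 w^{2} + 4}, which equals f(w).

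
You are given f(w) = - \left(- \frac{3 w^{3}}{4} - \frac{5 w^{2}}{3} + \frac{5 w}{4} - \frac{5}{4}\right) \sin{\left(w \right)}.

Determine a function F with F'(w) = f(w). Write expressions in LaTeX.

A candidate is checked by its d/dw: the result must match f(w).
Check: d/dw[- \frac{3 w^{3} \cos{\left(w \right)}}{4} + \frac{9 w^{2} \sin{\left(w \right)}}{4} - \frac{5 w^{2} \cos{\left(w \right)}}{3} + \frac{10 w \sin{\left(w \right)}}{3} + \frac{23 w \cos{\left(w \right)}}{4} - \frac{23 \sin{\left(w \right)}}{4} + \frac{25 \cos{\left(w \right)}}{12}] = \frac{3 w^{3} \sin{\left(w \right)}}{4} + \frac{5 w^{2} \sin{\left(w \right)}}{3} - \frac{5 w \sin{\left(w \right)}}{4} + \frac{5 \sin{\left(w \right)}}{4}, which equals f(w).

An antiderivative is F(w) = - \frac{3 w^{3} \cos{\left(w \right)}}{4} + \frac{9 w^{2} \sin{\left(w \right)}}{4} - \frac{5 w^{2} \cos{\left(w \right)}}{3} + \frac{10 w \sin{\left(w \right)}}{3} + \frac{23 w \cos{\left(w \right)}}{4} - \frac{23 \sin{\left(w \right)}}{4} + \frac{25 \cos{\left(w \right)}}{12}.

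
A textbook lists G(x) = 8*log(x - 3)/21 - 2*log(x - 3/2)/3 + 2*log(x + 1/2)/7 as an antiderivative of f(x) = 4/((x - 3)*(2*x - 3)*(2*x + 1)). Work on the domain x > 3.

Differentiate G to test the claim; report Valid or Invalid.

d/dx[G] = 8/(4*x**3 - 16*x**2 + 9*x + 9)
d/dx[G] - f(x) = 4/(4*x**3 - 16*x**2 + 9*x + 9) != 0.

Invalid: d/dx[G] - f = 4/(4*x**3 - 16*x**2 + 9*x + 9), which is not 0.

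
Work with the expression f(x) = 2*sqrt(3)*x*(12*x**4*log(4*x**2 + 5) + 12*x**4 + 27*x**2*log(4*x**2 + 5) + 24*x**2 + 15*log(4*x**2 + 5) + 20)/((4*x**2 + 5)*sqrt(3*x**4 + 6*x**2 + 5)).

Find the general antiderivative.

f has the shape u'v + uv' for u = 3*sqrt(x**4 + 2*x**2 + 5/3) and v = log(4*x**2 + 5) — it is the derivative of the product u*v.
Check: d/dx[3*sqrt(x**4 + 2*x**2 + 5/3)*log(4*x**2 + 5)] = (72*x**5*log(4*x**2 + 5) + 72*x**5 + 162*x**3*log(4*x**2 + 5) + 144*x**3 + 90*x*log(4*x**2 + 5) + 120*x)/(4*sqrt(3)*x**2*sqrt(3*x**4 + 6*x**2 + 5) + 5*sqrt(3)*sqrt(3*x**4 + 6*x**2 + 5)), which equals f(x).

F(x) = 3*sqrt(x**4 + 2*x**2 + 5/3)*log(4*x**2 + 5) + C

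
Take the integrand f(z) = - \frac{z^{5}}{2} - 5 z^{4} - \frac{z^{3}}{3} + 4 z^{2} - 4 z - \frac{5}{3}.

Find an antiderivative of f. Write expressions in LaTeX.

Integrate term by term and add the pieces.
Check: d/dz[- \frac{z^{6}}{12} - z^{5} - \frac{z^{4}}{12} + \frac{4 z^{3}}{3} - 2 z^{2} - \frac{5 z}{3}] = - \frac{z^{5}}{2} - 5 z^{4} - \frac{z^{3}}{3} + 4 z^{2} - 4 z - \frac{5}{3} = f(z).

An antiderivative is F(z) = - \frac{z^{6}}{12} - z^{5} - \frac{z^{4}}{12} + \frac{4 z^{3}}{3} - 2 z^{2} - \frac{5 z}{3}.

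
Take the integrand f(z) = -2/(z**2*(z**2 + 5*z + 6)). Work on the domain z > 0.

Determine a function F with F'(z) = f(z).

Factor the denominator (z**2*(z + 2)*(z + 3)) and decompose: f = 2/(9*(z + 3)) - 1/(2*(z + 2)) + 5/(18*z) - 1/(3*z**2); each piece integrates to a log, atan, or power term.
Check: d/dz[(5*z*log(z) - 9*z*log(z + 2) + 4*z*log(z + 3) + 6)/(18*z)] = -2/(z**4 + 5*z**3 + 6*z**2), which equals f(z).

An antiderivative is F(z) = (5*z*log(z) - 9*z*log(z + 2) + 4*z*log(z + 3) + 6)/(18*z).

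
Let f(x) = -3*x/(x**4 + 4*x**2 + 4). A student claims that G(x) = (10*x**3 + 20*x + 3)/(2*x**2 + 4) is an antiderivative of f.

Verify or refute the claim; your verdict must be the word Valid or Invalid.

d/dx[G] = (5*x**4 + 20*x**2 - 3*x + 20)/(x**4 + 4*x**2 + 4)
d/dx[G] - f(x) = 5 != 0.

Invalid: d/dx[G] - f = 5, which is not 0.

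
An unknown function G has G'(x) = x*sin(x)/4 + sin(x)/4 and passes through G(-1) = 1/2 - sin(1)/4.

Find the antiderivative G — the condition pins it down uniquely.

G(x) = -x*cos(x)/4 + sin(x)/4 - cos(x)/4 + 1/2

The integrand splits into summands that can be handled one at a time.
A general antiderivative is -x*cos(x)/4 + sin(x)/4 - cos(x)/4 + C.
The condition gives C = 1/2 - sin(1)/4 - (-sin(1)/4) = 1/2.
So G(x) = -x*cos(x)/4 + sin(x)/4 - cos(x)/4 + 1/2.
Check: d/dx[-x*cos(x)/4 + sin(x)/4 - cos(x)/4 + 1/2] = x*sin(x)/4 + sin(x)/4 = G'(x).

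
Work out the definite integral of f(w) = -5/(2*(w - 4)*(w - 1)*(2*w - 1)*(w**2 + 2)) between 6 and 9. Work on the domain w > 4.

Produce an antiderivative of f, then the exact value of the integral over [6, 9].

The denominator factors as 2*(w - 4)*(w - 1)*(2*w - 1)*(w**2 + 2); partial fractions split f into directly integrable pieces: 5*(w - 2)/(108*(w**2 + 2)) - 40/(63*(2*w - 1)) + 5/(18*(w - 1)) - 5/(756*(w - 4)).
F(w) = -5*log(w - 4)/756 + 5*log(w - 1)/18 - 20*log(w - 1/2)/63 + 5*log(w**2 + 2)/216 - 5*sqrt(2)*atan(sqrt(2)*w/2)/108 is an antiderivative of f.
Check: d/dw[-5*log(w - 4)/756 + 5*log(w - 1)/18 - 20*log(w - 1/2)/63 + 5*log(w**2 + 2)/216 - 5*sqrt(2)*atan(sqrt(2)*w/2)/108] = -5/(4*w**5 - 22*w**4 + 34*w**3 - 52*w**2 + 52*w - 16), which equals f(w).
F(9) = -20*log(17/2)/63 - 5*sqrt(2)*atan(9*sqrt(2)/2)/108 - 5*log(5)/756 + 5*log(83)/216 + 5*log(8)/18; F(6) = -20*log(11/2)/63 - 5*sqrt(2)*atan(3*sqrt(2))/108 - 5*log(2)/756 + 5*log(38)/216 + 5*log(5)/18.
Integral = F(9) - F(6) = -20*log(17/2)/63 - 215*log(5)/756 - 5*sqrt(2)*atan(9*sqrt(2)/2)/108 - 5*log(38)/216 + 5*log(2)/756 + 5*sqrt(2)*atan(3*sqrt(2))/108 + 5*log(83)/216 + 20*log(11/2)/63 + 5*log(8)/18.

Antiderivative: F(w) = -5*log(w - 4)/756 + 5*log(w - 1)/18 - 20*log(w - 1/2)/63 + 5*log(w**2 + 2)/216 - 5*sqrt(2)*atan(sqrt(2)*w/2)/108; value = -20*log(17/2)/63 - 215*log(5)/756 - 5*sqrt(2)*atan(9*sqrt(2)/2)/108 - 5*log(38)/216 + 5*log(2)/756 + 5*sqrt(2)*atan(3*sqrt(2))/108 + 5*log(83)/216 + 20*log(11/2)/63 + 5*log(8)/18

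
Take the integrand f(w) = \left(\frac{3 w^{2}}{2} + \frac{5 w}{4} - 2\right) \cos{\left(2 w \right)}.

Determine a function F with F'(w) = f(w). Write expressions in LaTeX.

Since d/dw undoes antidifferentiation here, F'(w) = f(w) is required of F(w).
Check: d/dw[\frac{12 w^{2} \sin{\left(2 w \right)} + 10 w \sin{\left(2 w \right)} + 12 w \cos{\left(2 w \right)} - 22 \sin{\left(2 w \right)} + 5 \cos{\left(2 w \right)}}{16}] = \frac{3 w^{2} \cos{\left(2 w \right)}}{2} + \frac{5 w \cos{\left(2 w \right)}}{4} - 2 \cos{\left(2 w \right)}, which equals f(w).

An antiderivative is F(w) = \frac{12 w^{2} \sin{\left(2 w \right)} + 10 w \sin{\left(2 w \right)} + 12 w \cos{\left(2 w \right)} - 22 \sin{\left(2 w \right)} + 5 \cos{\left(2 w \right)}}{16}.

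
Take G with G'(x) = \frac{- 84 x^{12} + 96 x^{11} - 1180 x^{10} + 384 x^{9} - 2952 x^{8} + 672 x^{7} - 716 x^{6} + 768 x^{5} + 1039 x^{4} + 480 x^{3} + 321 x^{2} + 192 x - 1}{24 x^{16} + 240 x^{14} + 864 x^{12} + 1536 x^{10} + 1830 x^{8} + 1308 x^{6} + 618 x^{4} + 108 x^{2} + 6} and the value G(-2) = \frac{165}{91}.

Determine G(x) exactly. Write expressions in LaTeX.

A candidate passes only if d/dx[G] lands on the given G'(x) exactly.
A general antiderivative is \frac{5 x}{2 \left(x^{4} + x^{2} + 1\right)} + \frac{- \frac{4 x}{3} - 1}{x^{4} + 4 x^{2} + \frac{1}{2}} + C.
The condition gives C = \frac{165}{91} - (- \frac{17}{91}) = 2.
So G(x) = \frac{24 x^{8} + 120 x^{6} + 14 x^{5} + 120 x^{4} + 104 x^{3} + 96 x^{2} - x}{12 x^{8} + 60 x^{6} + 66 x^{4} + 54 x^{2} + 6}.
Check: d/dx[\frac{24 x^{8} + 120 x^{6} + 14 x^{5} + 120 x^{4} + 104 x^{3} + 96 x^{2} - x}{12 x^{8} + 60 x^{6} + 66 x^{4} + 54 x^{2} + 6}] = \frac{- 84 x^{12} + 96 x^{11} - 1180 x^{10} + 384 x^{9} - 2952 x^{8} + 672 x^{7} - 716 x^{6} + 768 x^{5} + 1039 x^{4} + 480 x^{3} + 321 x^{2} + 192 x - 1}{24 x^{16} + 240 x^{14} + 864 x^{12} + 1536 x^{10} + 1830 x^{8} + 1308 x^{6} + 618 x^{4} + 108 x^{2} + 6} = G'(x).

G(x) = \frac{24 x^{8} + 120 x^{6} + 14 x^{5} + 120 x^{4} + 104 x^{3} + 96 x^{2} - x}{12 x^{8} + 60 x^{6} + 66 x^{4} + 54 x^{2} + 6}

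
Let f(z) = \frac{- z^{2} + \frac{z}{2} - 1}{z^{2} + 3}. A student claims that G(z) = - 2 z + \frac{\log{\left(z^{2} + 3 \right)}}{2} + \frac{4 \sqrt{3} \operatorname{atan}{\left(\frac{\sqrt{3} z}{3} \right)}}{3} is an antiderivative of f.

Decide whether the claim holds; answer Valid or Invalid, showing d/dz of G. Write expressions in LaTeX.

Invalid: d/dz[G] - f = \frac{- 2 z^{2} + z - 2}{2 z^{2} + 6}, which is not 0.

d/dz[G] = \frac{- 2 z^{2} + z - 2}{z^{2} + 3}
d/dz[G] - f(z) = \frac{- 2 z^{2} + z - 2}{2 z^{2} + 6} != 0.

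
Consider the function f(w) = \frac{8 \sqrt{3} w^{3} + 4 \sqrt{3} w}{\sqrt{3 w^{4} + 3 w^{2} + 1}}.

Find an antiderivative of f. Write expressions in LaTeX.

The substitution u = w^{4} + w^{2} + \frac{1}{3} works: f is exactly (dF/du)*(du/dw) for that inner function.
Check: d/dw[4 \sqrt{w^{4} + w^{2} + \frac{1}{3}}] = \frac{8 \sqrt{3} w^{3} + 4 \sqrt{3} w}{\sqrt{3 w^{4} + 3 w^{2} + 1}} = f(w).

An antiderivative is F(w) = 4 \sqrt{w^{4} + w^{2} + \frac{1}{3}}.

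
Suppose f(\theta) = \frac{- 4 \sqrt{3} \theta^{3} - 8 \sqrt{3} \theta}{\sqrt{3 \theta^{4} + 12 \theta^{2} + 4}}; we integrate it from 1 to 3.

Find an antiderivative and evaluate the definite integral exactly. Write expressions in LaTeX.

f matches the chain-rule pattern g'(h)*h' with inner function h(\theta) = \theta^{4} + 4 \theta^{2} + \frac{4}{3}; substituting u = h(\theta) collapses the integral.
F(\theta) = - \frac{2 \sqrt{3} \sqrt{3 \theta^{4} + 12 \theta^{2} + 4}}{3} is an antiderivative of f.
Check: d/d\theta[- \frac{2 \sqrt{3} \sqrt{3 \theta^{4} + 12 \theta^{2} + 4}}{3}] = \frac{- 4 \sqrt{3} \theta^{3} - 8 \sqrt{3} \theta}{\sqrt{3 \theta^{4} + 12 \theta^{2} + 4}} = f(\theta).
F(3) = - \frac{2 \sqrt{1065}}{3}; F(1) = - \frac{2 \sqrt{57}}{3}.
Integral = F(3) - F(1) = - \frac{2 \sqrt{1065}}{3} + \frac{2 \sqrt{57}}{3}.

Antiderivative: F(\theta) = - \frac{2 \sqrt{3} \sqrt{3 \theta^{4} + 12 \theta^{2} + 4}}{3}; value = - \frac{2 \sqrt{1065}}{3} + \frac{2 \sqrt{57}}{3}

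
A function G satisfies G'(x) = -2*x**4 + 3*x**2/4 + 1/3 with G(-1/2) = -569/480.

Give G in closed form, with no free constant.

Integrate term by term and add the pieces.
A general antiderivative is -2*x**5/5 + x**3/4 + x/3 + C.
The condition gives C = -569/480 - (-89/480) = -1.
So G(x) = -2*x**5/5 + x**3/4 + x/3 - 1.
Check: d/dx[-2*x**5/5 + x**3/4 + x/3 - 1] = -2*x**4 + 3*x**2/4 + 1/3 = G'(x).

G(x) = -2*x**5/5 + x**3/4 + x/3 - 1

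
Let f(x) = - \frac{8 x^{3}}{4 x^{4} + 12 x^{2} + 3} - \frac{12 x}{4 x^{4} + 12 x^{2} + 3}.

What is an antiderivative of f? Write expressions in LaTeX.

An antiderivative is F(x) = - \frac{\log{\left(\frac{2 x^{4}}{3} + 2 x^{2} + \frac{1}{2} \right)}}{2}.

f matches the chain-rule pattern g'(h)*h' with inner function h(x) = \frac{2 x^{4}}{3} + 2 x^{2} + \frac{1}{2}; substituting u = h(x) collapses the integral.
Check: d/dx[- \frac{\log{\left(\frac{2 x^{4}}{3} + 2 x^{2} + \frac{1}{2} \right)}}{2}] = \frac{- 8 x^{3} - 12 x}{4 x^{4} + 12 x^{2} + 3}, which equals f(x).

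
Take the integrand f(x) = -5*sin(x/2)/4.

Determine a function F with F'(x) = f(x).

Differentiate the proposed F(x) back; it has to land on f(x) exactly.
Check: d/dx[5*cos(x/2)/2] = -5*sin(x/2)/4 = f(x).

An antiderivative is F(x) = 5*cos(x/2)/2.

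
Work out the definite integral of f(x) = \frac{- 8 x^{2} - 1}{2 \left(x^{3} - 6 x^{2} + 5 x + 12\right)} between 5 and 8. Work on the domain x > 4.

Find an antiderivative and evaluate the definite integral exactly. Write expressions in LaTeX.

The denominator factors as 2 \left(x - 4\right) \left(x - 3\right) \left(x + 1\right); partial fractions split f into directly integrable pieces: - \frac{9}{40 \left(x + 1\right)} + \frac{73}{8 \left(x - 3\right)} - \frac{129}{10 \left(x - 4\right)}.
F(x) = - \frac{129 \log{\left(x - 4 \right)}}{10} + \frac{73 \log{\left(x - 3 \right)}}{8} - \frac{9 \log{\left(x + 1 \right)}}{40} is an antiderivative of f.
Check: d/dx[- \frac{129 \log{\left(x - 4 \right)}}{10} + \frac{73 \log{\left(x - 3 \right)}}{8} - \frac{9 \log{\left(x + 1 \right)}}{40}] = \frac{- 8 x^{2} - 1}{2 x^{3} - 12 x^{2} + 10 x + 24}, which equals f(x).
F(8) = - \frac{129 \log{\left(4 \right)}}{10} - \frac{9 \log{\left(9 \right)}}{40} + \frac{73 \log{\left(5 \right)}}{8}; F(5) = - \frac{9 \log{\left(6 \right)}}{40} + \frac{73 \log{\left(2 \right)}}{8}.
Integral = F(8) - F(5) = - \frac{129 \log{\left(4 \right)}}{10} - \frac{73 \log{\left(2 \right)}}{8} - \frac{9 \log{\left(9 \right)}}{40} + \frac{9 \log{\left(6 \right)}}{40} + \frac{73 \log{\left(5 \right)}}{8}.

Antiderivative: F(x) = - \frac{129 \log{\left(x - 4 \right)}}{10} + \frac{73 \log{\left(x - 3 \right)}}{8} - \frac{9 \log{\left(x + 1 \right)}}{40}; value = - \frac{129 \log{\left(4 \right)}}{10} - \frac{73 \log{\left(2 \right)}}{8} - \frac{9 \log{\left(9 \right)}}{40} + \frac{9 \log{\left(6 \right)}}{40} + \frac{73 \log{\left(5 \right)}}{8}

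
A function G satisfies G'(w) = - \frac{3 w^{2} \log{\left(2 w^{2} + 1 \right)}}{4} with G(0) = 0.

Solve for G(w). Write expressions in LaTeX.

For G(w) to be correct, d/dw[G] must agree with the stated G'(w) identically.
A general antiderivative is - \frac{w^{3} \log{\left(2 w^{2} + 1 \right)}}{4} + \frac{w^{3}}{6} - \frac{w}{4} + \frac{\sqrt{2} \operatorname{atan}{\left(\sqrt{2} w \right)}}{8} + C.
The condition gives C = 0 - (0) = 0.
So G(w) = - \frac{w^{3} \log{\left(2 w^{2} + 1 \right)}}{4} + \frac{w^{3}}{6} - \frac{w}{4} + \frac{\sqrt{2} \operatorname{atan}{\left(\sqrt{2} w \right)}}{8}.
Check: d/dw[- \frac{w^{3} \log{\left(2 w^{2} + 1 \right)}}{4} + \frac{w^{3}}{6} - \frac{w}{4} + \frac{\sqrt{2} \operatorname{atan}{\left(\sqrt{2} w \right)}}{8}] = - \frac{3 w^{2} \log{\left(2 w^{2} + 1 \right)}}{4} = G'(w).

G(w) = - \frac{w^{3} \log{\left(2 w^{2} + 1 \right)}}{4} + \frac{w^{3}}{6} - \frac{w}{4} + \frac{\sqrt{2} \operatorname{atan}{\left(\sqrt{2} w \right)}}{8}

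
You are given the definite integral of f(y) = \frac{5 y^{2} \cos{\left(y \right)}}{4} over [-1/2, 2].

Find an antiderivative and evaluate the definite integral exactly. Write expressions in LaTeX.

A first test for any F(y): its y-derivative must equal f(y) identically.
F(y) = \frac{5 y^{2} \sin{\left(y \right)}}{4} + \frac{5 y \cos{\left(y \right)}}{2} - \frac{5 \sin{\left(y \right)}}{2} is an antiderivative of f.
Check: d/dy[\frac{5 y^{2} \sin{\left(y \right)}}{4} + \frac{5 y \cos{\left(y \right)}}{2} - \frac{5 \sin{\left(y \right)}}{2}] = \frac{5 y^{2} \cos{\left(y \right)}}{4} = f(y).
F(2) = 5 \cos{\left(2 \right)} + \frac{5 \sin{\left(2 \right)}}{2}; F(-1/2) = - \frac{5 \cos{\left(\frac{1}{2} \right)}}{4} + \frac{35 \sin{\left(\frac{1}{2} \right)}}{16}.
Integral = F(2) - F(-1/2) = 5 \cos{\left(2 \right)} - \frac{35 \sin{\left(\frac{1}{2} \right)}}{16} + \frac{5 \cos{\left(\frac{1}{2} \right)}}{4} + \frac{5 \sin{\left(2 \right)}}{2}.

Antiderivative: F(y) = \frac{5 y^{2} \sin{\left(y \right)}}{4} + \frac{5 y \cos{\left(y \right)}}{2} - \frac{5 \sin{\left(y \right)}}{2}; value = 5 \cos{\left(2 \right)} - \frac{35 \sin{\left(\frac{1}{2} \right)}}{16} + \frac{5 \cos{\left(\frac{1}{2} \right)}}{4} + \frac{5 \sin{\left(2 \right)}}{2}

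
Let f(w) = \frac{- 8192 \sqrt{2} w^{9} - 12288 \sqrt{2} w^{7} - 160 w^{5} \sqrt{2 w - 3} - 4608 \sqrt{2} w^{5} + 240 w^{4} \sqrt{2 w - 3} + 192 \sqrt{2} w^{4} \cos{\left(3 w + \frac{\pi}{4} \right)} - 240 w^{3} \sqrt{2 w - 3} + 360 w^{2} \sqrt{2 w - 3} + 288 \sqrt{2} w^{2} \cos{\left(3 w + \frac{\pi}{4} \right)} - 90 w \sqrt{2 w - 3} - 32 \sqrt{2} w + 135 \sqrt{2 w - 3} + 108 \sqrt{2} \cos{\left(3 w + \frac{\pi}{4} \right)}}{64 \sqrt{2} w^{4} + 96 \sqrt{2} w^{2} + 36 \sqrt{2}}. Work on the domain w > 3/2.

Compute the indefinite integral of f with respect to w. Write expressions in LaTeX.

Since d/dw undoes antidifferentiation here, F'(w) = f(w) is required of F(w).
Check: d/dw[- \frac{64 w^{6}}{3} - w^{2} \sqrt{w - \frac{3}{2}} + 3 w \sqrt{w - \frac{3}{2}} - \frac{9 \sqrt{w - \frac{3}{2}}}{4} + \sin{\left(3 w + \frac{\pi}{4} \right)} + \frac{1}{4 w^{2} + 3}] = \frac{- 8192 \sqrt{2} w^{9} \sqrt{2 w - 3} - 12288 \sqrt{2} w^{7} \sqrt{2 w - 3} - 320 w^{6} - 4608 \sqrt{2} w^{5} \sqrt{2 w - 3} + 960 w^{5} + 192 \sqrt{2} w^{4} \sqrt{2 w - 3} \cos{\left(3 w + \frac{\pi}{4} \right)} - 1200 w^{4} + 1440 w^{3} + 288 \sqrt{2} w^{2} \sqrt{2 w - 3} \cos{\left(3 w + \frac{\pi}{4} \right)} - 1260 w^{2} - 32 \sqrt{2} w \sqrt{2 w - 3} + 540 w + 108 \sqrt{2} \sqrt{2 w - 3} \cos{\left(3 w + \frac{\pi}{4} \right)} - 405}{64 \sqrt{2} w^{4} \sqrt{2 w - 3} + 96 \sqrt{2} w^{2} \sqrt{2 w - 3} + 36 \sqrt{2} \sqrt{2 w - 3}}, which equals f(w).

F(w) = - \frac{64 w^{6}}{3} - w^{2} \sqrt{w - \frac{3}{2}} + 3 w \sqrt{w - \frac{3}{2}} - \frac{9 \sqrt{w - \frac{3}{2}}}{4} + \sin{\left(3 w + \frac{\pi}{4} \right)} + \frac{1}{4 w^{2} + 3} + C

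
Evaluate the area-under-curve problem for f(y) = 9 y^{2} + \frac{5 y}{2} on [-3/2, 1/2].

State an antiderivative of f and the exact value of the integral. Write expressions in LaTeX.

Antiderivative: F(y) = \frac{12 y^{3} + 5 y^{2} - 16}{4}; value = 8

The integrand splits into summands that can be handled one at a time.
F(y) = \frac{12 y^{3} + 5 y^{2} - 16}{4} is an antiderivative of f.
Check: d/dy[\frac{12 y^{3} + 5 y^{2} - 16}{4}] = 9 y^{2} + \frac{5 y}{2} = f(y).
F(1/2) = - \frac{53}{16}; F(-3/2) = - \frac{181}{16}.
Integral = F(1/2) - F(-3/2) = 8.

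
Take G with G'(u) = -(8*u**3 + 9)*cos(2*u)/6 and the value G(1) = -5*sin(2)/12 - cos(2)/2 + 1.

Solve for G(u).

A first test for any G(u): its u-derivative must equal the given G'(u).
A general antiderivative is -2*u**3*sin(2*u)/3 - u**2*cos(2*u) + u*sin(2*u) - 3*sin(2*u)/4 + cos(2*u)/2 + C.
The condition gives C = -5*sin(2)/12 - cos(2)/2 + 1 - (-5*sin(2)/12 - cos(2)/2) = 1.
So G(u) = -2*u**3*sin(2*u)/3 - u**2*cos(2*u) + u*sin(2*u) - 3*sin(2*u)/4 + cos(2*u)/2 + 1.
Check: d/du[-2*u**3*sin(2*u)/3 - u**2*cos(2*u) + u*sin(2*u) - 3*sin(2*u)/4 + cos(2*u)/2 + 1] = -4*u**3*cos(2*u)/3 - 3*cos(2*u)/2, which equals G'(u).

G(u) = -2*u**3*sin(2*u)/3 - u**2*cos(2*u) + u*sin(2*u) - 3*sin(2*u)/4 + cos(2*u)/2 + 1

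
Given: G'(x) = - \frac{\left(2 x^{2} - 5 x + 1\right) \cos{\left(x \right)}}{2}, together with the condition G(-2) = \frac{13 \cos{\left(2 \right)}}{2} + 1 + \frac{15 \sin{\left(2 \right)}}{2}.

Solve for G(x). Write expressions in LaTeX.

G(x) = \frac{- 2 x^{2} \sin{\left(x \right)} + 5 x \sin{\left(x \right)} - 4 x \cos{\left(x \right)} + 3 \sin{\left(x \right)} + 5 \cos{\left(x \right)} + 2}{2}

A candidate passes only if d/dx[G] lands on the given G'(x) exactly.
A general antiderivative is - x^{2} \sin{\left(x \right)} + \frac{5 x \sin{\left(x \right)}}{2} - 2 x \cos{\left(x \right)} + \frac{3 \sin{\left(x \right)}}{2} + \frac{5 \cos{\left(x \right)}}{2} + C.
The condition gives C = \frac{13 \cos{\left(2 \right)}}{2} + 1 + \frac{15 \sin{\left(2 \right)}}{2} - (\frac{13 \cos{\left(2 \right)}}{2} + \frac{15 \sin{\left(2 \right)}}{2}) = 1.
So G(x) = \frac{- 2 x^{2} \sin{\left(x \right)} + 5 x \sin{\left(x \right)} - 4 x \cos{\left(x \right)} + 3 \sin{\left(x \right)} + 5 \cos{\left(x \right)} + 2}{2}.
Check: d/dx[\frac{- 2 x^{2} \sin{\left(x \right)} + 5 x \sin{\left(x \right)} - 4 x \cos{\left(x \right)} + 3 \sin{\left(x \right)} + 5 \cos{\left(x \right)} + 2}{2}] = - x^{2} \cos{\left(x \right)} + \frac{5 x \cos{\left(x \right)}}{2} - \frac{\cos{\left(x \right)}}{2}, which equals G'(x).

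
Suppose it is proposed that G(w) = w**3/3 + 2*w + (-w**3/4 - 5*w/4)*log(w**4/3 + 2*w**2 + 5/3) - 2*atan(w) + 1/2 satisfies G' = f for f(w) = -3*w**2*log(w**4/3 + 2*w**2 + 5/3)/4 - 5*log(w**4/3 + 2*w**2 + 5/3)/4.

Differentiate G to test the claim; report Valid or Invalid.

d/dw[G] = -3*w**2*log(w**4/3 + 2*w**2 + 5/3)/4 - 5*log(w**4/3 + 2*w**2 + 5/3)/4
This equals f(w) exactly, so the claim holds.

Valid: G'(w) = f(w).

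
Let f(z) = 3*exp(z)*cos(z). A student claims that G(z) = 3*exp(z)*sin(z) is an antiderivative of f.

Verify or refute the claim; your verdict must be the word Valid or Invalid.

d/dz[G] = 3*exp(z)*sin(z) + 3*exp(z)*cos(z)
d/dz[G] - f(z) = 3*exp(z)*sin(z) != 0.

Invalid: d/dz[G] - f = 3*exp(z)*sin(z), which is not 0.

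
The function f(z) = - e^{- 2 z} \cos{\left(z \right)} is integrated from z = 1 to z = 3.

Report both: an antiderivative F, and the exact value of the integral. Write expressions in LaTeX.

An antiderivative F(z) passes only if d/dz[F] lands on f(z) exactly.
F(z) = \frac{\left(- \sin{\left(z \right)} + 2 \cos{\left(z \right)}\right) e^{- 2 z}}{5} is an antiderivative of f.
Check: d/dz[\frac{\left(- \sin{\left(z \right)} + 2 \cos{\left(z \right)}\right) e^{- 2 z}}{5}] = - e^{- 2 z} \cos{\left(z \right)} = f(z).
F(3) = \frac{2 \cos{\left(3 \right)}}{5 e^{6}} - \frac{\sin{\left(3 \right)}}{5 e^{6}}; F(1) = - \frac{\sin{\left(1 \right)}}{5 e^{2}} + \frac{2 \cos{\left(1 \right)}}{5 e^{2}}.
Integral = F(3) - F(1) = - \frac{2 \cos{\left(1 \right)}}{5 e^{2}} + \frac{2 \cos{\left(3 \right)}}{5 e^{6}} - \frac{\sin{\left(3 \right)}}{5 e^{6}} + \frac{\sin{\left(1 \right)}}{5 e^{2}}.

Antiderivative: F(z) = \frac{\left(- \sin{\left(z \right)} + 2 \cos{\left(z \right)}\right) e^{- 2 z}}{5}; value = - \frac{2 \cos{\left(1 \right)}}{5 e^{2}} + \frac{2 \cos{\left(3 \right)}}{5 e^{6}} - \frac{\sin{\left(3 \right)}}{5 e^{6}} + \frac{\sin{\left(1 \right)}}{5 e^{2}}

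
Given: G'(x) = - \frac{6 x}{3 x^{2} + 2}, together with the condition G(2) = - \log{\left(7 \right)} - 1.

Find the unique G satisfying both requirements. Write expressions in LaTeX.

G(x) = - \log{\left(\frac{3 x^{2}}{2} + 1 \right)} - 1

G'(x) matches the chain-rule pattern g'(h)*h' with inner function h(x) = \frac{3 x^{2}}{2} + 1; substituting u = h(x) collapses the integral.
A general antiderivative is - \log{\left(\frac{3 x^{2}}{2} + 1 \right)} + C.
The condition gives C = - \log{\left(7 \right)} - 1 - (- \log{\left(7 \right)}) = -1.
So G(x) = - \log{\left(\frac{3 x^{2}}{2} + 1 \right)} - 1.
Check: d/dx[- \log{\left(\frac{3 x^{2}}{2} + 1 \right)} - 1] = - \frac{6 x}{3 x^{2} + 2} = G'(x).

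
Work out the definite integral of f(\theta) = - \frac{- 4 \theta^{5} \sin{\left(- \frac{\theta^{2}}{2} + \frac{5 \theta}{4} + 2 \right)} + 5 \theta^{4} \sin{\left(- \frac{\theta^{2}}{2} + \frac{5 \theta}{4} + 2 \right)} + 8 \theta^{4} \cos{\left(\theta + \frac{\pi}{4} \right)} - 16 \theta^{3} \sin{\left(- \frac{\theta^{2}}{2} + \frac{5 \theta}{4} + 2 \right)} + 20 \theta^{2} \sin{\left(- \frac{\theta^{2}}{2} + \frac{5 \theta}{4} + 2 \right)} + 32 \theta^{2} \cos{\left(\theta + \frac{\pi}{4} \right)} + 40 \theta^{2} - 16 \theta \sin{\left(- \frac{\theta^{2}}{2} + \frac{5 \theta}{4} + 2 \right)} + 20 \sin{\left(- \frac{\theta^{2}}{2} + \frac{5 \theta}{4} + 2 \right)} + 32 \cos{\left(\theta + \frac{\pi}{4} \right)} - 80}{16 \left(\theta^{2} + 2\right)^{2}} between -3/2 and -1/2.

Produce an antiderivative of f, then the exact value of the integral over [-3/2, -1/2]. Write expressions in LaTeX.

Recover f(\theta) by differentiating a candidate F(\theta); any mismatch rules it out.
F(\theta) = \frac{- 2 \theta^{2} \sin{\left(\theta + \frac{\pi}{4} \right)} + \theta^{2} \cos{\left(- \frac{\theta^{2}}{2} + \frac{5 \theta}{4} + 2 \right)} + 10 \theta - 4 \sin{\left(\theta + \frac{\pi}{4} \right)} + 2 \cos{\left(- \frac{\theta^{2}}{2} + \frac{5 \theta}{4} + 2 \right)}}{4 \left(\theta^{2} + 2\right)} is an antiderivative of f.
Check: d/d\theta[\frac{- 2 \theta^{2} \sin{\left(\theta + \frac{\pi}{4} \right)} + \theta^{2} \cos{\left(- \frac{\theta^{2}}{2} + \frac{5 \theta}{4} + 2 \right)} + 10 \theta - 4 \sin{\left(\theta + \frac{\pi}{4} \right)} + 2 \cos{\left(- \frac{\theta^{2}}{2} + \frac{5 \theta}{4} + 2 \right)}}{4 \left(\theta^{2} + 2\right)}] = \frac{4 \theta^{5} \sin{\left(- \frac{\theta^{2}}{2} + \frac{5 \theta}{4} + 2 \right)} - 5 \theta^{4} \sin{\left(- \frac{\theta^{2}}{2} + \frac{5 \theta}{4} + 2 \right)} - 8 \theta^{4} \cos{\left(\theta + \frac{\pi}{4} \right)} + 16 \theta^{3} \sin{\left(- \frac{\theta^{2}}{2} + \frac{5 \theta}{4} + 2 \right)} - 20 \theta^{2} \sin{\left(- \frac{\theta^{2}}{2} + \frac{5 \theta}{4} + 2 \right)} - 32 \theta^{2} \cos{\left(\theta + \frac{\pi}{4} \right)} - 40 \theta^{2} + 16 \theta \sin{\left(- \frac{\theta^{2}}{2} + \frac{5 \theta}{4} + 2 \right)} - 20 \sin{\left(- \frac{\theta^{2}}{2} + \frac{5 \theta}{4} + 2 \right)} - 32 \cos{\left(\theta + \frac{\pi}{4} \right)} + 80}{16 \theta^{4} + 64 \theta^{2} + 64}, which equals f(\theta).
F(-1/2) = - \frac{5}{9} - \frac{\cos{\left(\frac{1}{2} + \frac{\pi}{4} \right)}}{2} + \frac{\cos{\left(\frac{5}{4} \right)}}{4}; F(-3/2) = - \frac{15}{17} + \frac{\cos{\left(1 \right)}}{4} - \frac{\cos{\left(\frac{\pi}{4} + \frac{3}{2} \right)}}{2}.
Integral = F(-1/2) - F(-3/2) = \frac{\cos{\left(\frac{\pi}{4} + \frac{3}{2} \right)}}{2} - \frac{\cos{\left(\frac{1}{2} + \frac{\pi}{4} \right)}}{2} - \frac{\cos{\left(1 \right)}}{4} + \frac{\cos{\left(\frac{5}{4} \right)}}{4} + \frac{50}{153}.

Antiderivative: F(\theta) = \frac{- 2 \theta^{2} \sin{\left(\theta + \frac{\pi}{4} \right)} + \theta^{2} \cos{\left(- \frac{\theta^{2}}{2} + \frac{5 \theta}{4} + 2 \right)} + 10 \theta - 4 \sin{\left(\theta + \frac{\pi}{4} \right)} + 2 \cos{\left(- \frac{\theta^{2}}{2} + \frac{5 \theta}{4} + 2 \right)}}{4 \left(\theta^{2} + 2\right)}; value = \frac{\cos{\left(\frac{\pi}{4} + \frac{3}{2} \right)}}{2} - \frac{\cos{\left(\frac{1}{2} + \frac{\pi}{4} \right)}}{2} - \frac{\cos{\left(1 \right)}}{4} + \frac{\cos{\left(\frac{5}{4} \right)}}{4} + \frac{50}{153}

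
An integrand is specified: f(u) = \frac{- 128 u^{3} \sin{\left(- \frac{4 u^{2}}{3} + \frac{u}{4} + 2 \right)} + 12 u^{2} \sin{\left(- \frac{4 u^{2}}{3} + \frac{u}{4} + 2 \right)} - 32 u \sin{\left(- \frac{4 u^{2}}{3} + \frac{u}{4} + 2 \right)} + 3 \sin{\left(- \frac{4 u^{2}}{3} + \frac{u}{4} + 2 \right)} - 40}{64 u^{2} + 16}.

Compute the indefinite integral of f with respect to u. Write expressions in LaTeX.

Recover f(u) by differentiating a candidate F(u); any mismatch rules it out.
Check: d/du[- \frac{3 \cos{\left(- \frac{4 u^{2}}{3} + \frac{u}{4} + 2 \right)}}{4} - \frac{5 \operatorname{atan}{\left(2 u \right)}}{4}] = \frac{- 128 u^{3} \sin{\left(- \frac{4 u^{2}}{3} + \frac{u}{4} + 2 \right)} + 12 u^{2} \sin{\left(- \frac{4 u^{2}}{3} + \frac{u}{4} + 2 \right)} - 32 u \sin{\left(- \frac{4 u^{2}}{3} + \frac{u}{4} + 2 \right)} + 3 \sin{\left(- \frac{4 u^{2}}{3} + \frac{u}{4} + 2 \right)} - 40}{64 u^{2} + 16} = f(u).

F(u) = - \frac{3 \cos{\left(- \frac{4 u^{2}}{3} + \frac{u}{4} + 2 \right)}}{4} - \frac{5 \operatorname{atan}{\left(2 u \right)}}{4} + C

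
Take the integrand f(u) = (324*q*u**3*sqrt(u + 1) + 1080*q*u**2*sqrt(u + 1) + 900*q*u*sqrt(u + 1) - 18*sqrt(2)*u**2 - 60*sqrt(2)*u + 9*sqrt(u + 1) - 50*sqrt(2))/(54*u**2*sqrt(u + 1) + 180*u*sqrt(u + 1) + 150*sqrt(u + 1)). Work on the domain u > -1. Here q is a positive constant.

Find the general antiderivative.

Check any antiderivative F(u) by computing F'(u) and comparing it with f(u).
Check: d/du[(18*q*u**2*(3*u + 5) - 4*sqrt(2)*sqrt(u + 1)*(3*u + 5) - 3)/(6*(3*u + 5))] = (324*q*u**3*sqrt(u + 1) + 1080*q*u**2*sqrt(u + 1) + 900*q*u*sqrt(u + 1) - 18*sqrt(2)*u**2 - 60*sqrt(2)*u + 9*sqrt(u + 1) - 50*sqrt(2))/(54*u**2*sqrt(u + 1) + 180*u*sqrt(u + 1) + 150*sqrt(u + 1)) = f(u).

F(u) = (18*q*u**2*(3*u + 5) - 4*sqrt(2)*sqrt(u + 1)*(3*u + 5) - 3)/(6*(3*u + 5)) + C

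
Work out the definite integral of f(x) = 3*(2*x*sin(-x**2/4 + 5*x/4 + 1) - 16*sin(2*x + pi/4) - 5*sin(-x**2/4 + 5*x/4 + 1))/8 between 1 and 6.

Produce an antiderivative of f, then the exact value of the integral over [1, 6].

Antiderivative: F(x) = 3*cos(2*x + pi/4) + 3*cos(-x**2/4 + 5*x/4 + 1)/2; value = -3*cos(2)/2 + 3*cos(1/2)/2 - 3*cos(pi/4 + 2) + 3*cos(pi/4 + 12)

Check any antiderivative F(x) by computing F'(x) and comparing it with f(x).
F(x) = 3*cos(2*x + pi/4) + 3*cos(-x**2/4 + 5*x/4 + 1)/2 is an antiderivative of f.
Check: d/dx[3*cos(2*x + pi/4) + 3*cos(-x**2/4 + 5*x/4 + 1)/2] = 3*x*sin(-x**2/4 + 5*x/4 + 1)/4 - 6*sin(2*x + pi/4) - 15*sin(-x**2/4 + 5*x/4 + 1)/8, which equals f(x).
F(6) = 3*cos(1/2)/2 + 3*cos(pi/4 + 12); F(1) = 3*cos(pi/4 + 2) + 3*cos(2)/2.
Integral = F(6) - F(1) = -3*cos(2)/2 + 3*cos(1/2)/2 - 3*cos(pi/4 + 2) + 3*cos(pi/4 + 12).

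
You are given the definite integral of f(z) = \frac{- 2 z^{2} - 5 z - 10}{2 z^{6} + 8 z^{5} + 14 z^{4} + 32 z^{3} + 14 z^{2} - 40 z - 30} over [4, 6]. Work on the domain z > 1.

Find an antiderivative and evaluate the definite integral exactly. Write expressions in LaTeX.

The denominator factors as 2 \left(z - 1\right) \left(z + 1\right)^{2} \left(z + 3\right) \left(z^{2} + 5\right); partial fractions split f into directly integrable pieces: - \frac{5 \left(z - 10\right)}{504 \left(z^{2} + 5\right)} + \frac{13}{448 \left(z + 3\right)} + \frac{5}{72 \left(z + 1\right)} + \frac{7}{48 \left(z + 1\right)^{2}} - \frac{17}{192 \left(z - 1\right)}.
F(z) = - \frac{17 \log{\left(z - 1 \right)}}{192} + \frac{5 \log{\left(z + 1 \right)}}{72} + \frac{13 \log{\left(z + 3 \right)}}{448} - \frac{5 \log{\left(z^{2} + 5 \right)}}{1008} + \frac{5 \sqrt{5} \operatorname{atan}{\left(\frac{\sqrt{5} z}{5} \right)}}{252} - \frac{7}{48 z + 48} is an antiderivative of f.
Check: d/dz[- \frac{17 \log{\left(z - 1 \right)}}{192} + \frac{5 \log{\left(z + 1 \right)}}{72} + \frac{13 \log{\left(z + 3 \right)}}{448} - \frac{5 \log{\left(z^{2} + 5 \right)}}{1008} + \frac{5 \sqrt{5} \operatorname{atan}{\left(\frac{\sqrt{5} z}{5} \right)}}{252} - \frac{7}{48 z + 48}] = \frac{- 2 z^{2} - 5 z - 10}{2 z^{6} + 8 z^{5} + 14 z^{4} + 32 z^{3} + 14 z^{2} - 40 z - 30} = f(z).
F(6) = - \frac{17 \log{\left(5 \right)}}{192} - \frac{1}{48} - \frac{5 \log{\left(41 \right)}}{1008} + \frac{5 \sqrt{5} \operatorname{atan}{\left(\frac{6 \sqrt{5}}{5} \right)}}{252} + \frac{13 \log{\left(9 \right)}}{448} + \frac{5 \log{\left(7 \right)}}{72}; F(4) = - \frac{17 \log{\left(3 \right)}}{192} - \frac{7}{240} - \frac{5 \log{\left(21 \right)}}{1008} + \frac{5 \sqrt{5} \operatorname{atan}{\left(\frac{4 \sqrt{5}}{5} \right)}}{252} + \frac{13 \log{\left(7 \right)}}{448} + \frac{5 \log{\left(5 \right)}}{72}.
Integral = F(6) - F(4) = - \frac{91 \log{\left(5 \right)}}{576} - \frac{5 \sqrt{5} \operatorname{atan}{\left(\frac{4 \sqrt{5}}{5} \right)}}{252} - \frac{5 \log{\left(41 \right)}}{1008} + \frac{1}{120} + \frac{5 \log{\left(21 \right)}}{1008} + \frac{5 \sqrt{5} \operatorname{atan}{\left(\frac{6 \sqrt{5}}{5} \right)}}{252} + \frac{13 \log{\left(9 \right)}}{448} + \frac{163 \log{\left(7 \right)}}{4032} + \frac{17 \log{\left(3 \right)}}{192}.

Antiderivative: F(z) = - \frac{17 \log{\left(z - 1 \right)}}{192} + \frac{5 \log{\left(z + 1 \right)}}{72} + \frac{13 \log{\left(z + 3 \right)}}{448} - \frac{5 \log{\left(z^{2} + 5 \right)}}{1008} + \frac{5 \sqrt{5} \operatorname{atan}{\left(\frac{\sqrt{5} z}{5} \right)}}{252} - \frac{7}{48 z + 48}; value = - \frac{91 \log{\left(5 \right)}}{576} - \frac{5 \sqrt{5} \operatorname{atan}{\left(\frac{4 \sqrt{5}}{5} \right)}}{252} - \frac{5 \log{\left(41 \right)}}{1008} + \frac{1}{120} + \frac{5 \log{\left(21 \right)}}{1008} + \frac{5 \sqrt{5} \operatorname{atan}{\left(\frac{6 \sqrt{5}}{5} \right)}}{252} + \frac{13 \log{\left(9 \right)}}{448} + \frac{163 \log{\left(7 \right)}}{4032} + \frac{17 \log{\left(3 \right)}}{192}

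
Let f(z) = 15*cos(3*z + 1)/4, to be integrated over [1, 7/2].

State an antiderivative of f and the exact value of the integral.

Antiderivative: F(z) = 5*sin(3*z + 1)/4; value = 5*sin(23/2)/4 - 5*sin(4)/4

Since d/dz undoes antidifferentiation here, F'(z) = f(z) is required of F(z).
F(z) = 5*sin(3*z + 1)/4 is an antiderivative of f.
Check: d/dz[5*sin(3*z + 1)/4] = 15*cos(3*z + 1)/4 = f(z).
F(7/2) = 5*sin(23/2)/4; F(1) = 5*sin(4)/4.
Integral = F(7/2) - F(1) = 5*sin(23/2)/4 - 5*sin(4)/4.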